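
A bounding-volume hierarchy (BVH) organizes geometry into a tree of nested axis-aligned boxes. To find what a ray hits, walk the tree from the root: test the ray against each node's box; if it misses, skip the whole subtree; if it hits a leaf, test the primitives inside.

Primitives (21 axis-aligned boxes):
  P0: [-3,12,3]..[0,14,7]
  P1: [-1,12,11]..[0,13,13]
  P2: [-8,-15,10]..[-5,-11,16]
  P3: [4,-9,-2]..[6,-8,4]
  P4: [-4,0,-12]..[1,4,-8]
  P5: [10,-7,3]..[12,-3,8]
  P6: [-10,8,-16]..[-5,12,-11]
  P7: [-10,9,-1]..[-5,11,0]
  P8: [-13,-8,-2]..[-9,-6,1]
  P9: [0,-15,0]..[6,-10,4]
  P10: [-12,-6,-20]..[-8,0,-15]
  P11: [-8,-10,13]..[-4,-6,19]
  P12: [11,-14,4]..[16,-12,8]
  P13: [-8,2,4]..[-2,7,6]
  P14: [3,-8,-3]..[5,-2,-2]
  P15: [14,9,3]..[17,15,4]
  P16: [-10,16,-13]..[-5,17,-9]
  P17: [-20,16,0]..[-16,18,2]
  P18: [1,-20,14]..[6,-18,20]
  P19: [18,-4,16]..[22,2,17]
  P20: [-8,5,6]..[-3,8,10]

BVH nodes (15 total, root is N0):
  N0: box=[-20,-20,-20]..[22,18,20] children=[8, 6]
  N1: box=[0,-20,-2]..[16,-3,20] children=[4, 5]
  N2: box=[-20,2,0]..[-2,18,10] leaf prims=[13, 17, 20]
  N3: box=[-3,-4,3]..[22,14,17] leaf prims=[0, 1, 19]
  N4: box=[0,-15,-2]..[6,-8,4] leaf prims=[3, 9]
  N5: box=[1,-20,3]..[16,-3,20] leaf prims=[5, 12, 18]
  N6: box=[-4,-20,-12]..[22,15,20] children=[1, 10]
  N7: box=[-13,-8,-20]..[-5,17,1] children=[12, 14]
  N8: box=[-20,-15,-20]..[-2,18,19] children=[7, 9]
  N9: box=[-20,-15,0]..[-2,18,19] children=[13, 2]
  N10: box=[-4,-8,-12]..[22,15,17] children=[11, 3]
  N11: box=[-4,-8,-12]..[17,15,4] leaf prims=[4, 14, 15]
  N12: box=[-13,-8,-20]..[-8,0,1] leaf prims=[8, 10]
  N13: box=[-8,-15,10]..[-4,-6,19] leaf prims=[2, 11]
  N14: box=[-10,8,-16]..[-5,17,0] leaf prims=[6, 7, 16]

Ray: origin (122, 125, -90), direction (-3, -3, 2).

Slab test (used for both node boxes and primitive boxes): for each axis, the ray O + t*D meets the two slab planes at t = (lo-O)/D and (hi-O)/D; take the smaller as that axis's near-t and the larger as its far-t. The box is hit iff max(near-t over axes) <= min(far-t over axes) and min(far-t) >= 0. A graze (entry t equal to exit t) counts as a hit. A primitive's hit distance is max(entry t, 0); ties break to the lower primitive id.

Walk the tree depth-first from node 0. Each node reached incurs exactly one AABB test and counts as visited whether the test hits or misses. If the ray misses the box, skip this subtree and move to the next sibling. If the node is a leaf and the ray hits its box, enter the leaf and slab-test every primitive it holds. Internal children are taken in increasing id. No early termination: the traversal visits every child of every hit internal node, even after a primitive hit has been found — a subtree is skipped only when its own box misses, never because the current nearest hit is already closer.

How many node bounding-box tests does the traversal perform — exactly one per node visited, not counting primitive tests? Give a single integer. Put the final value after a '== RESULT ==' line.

Walk:
N0 x:[100/3,142/3] y:[107/3,145/3] z:[35,55] -> hit [107/3,142/3], descend [6, 8]
  N6 x:[100/3,42] y:[110/3,145/3] z:[39,55] -> hit [39,42], descend [1, 10]
    N1 x:[106/3,122/3] y:[128/3,145/3] z:[44,55] -> miss, prune
    N10 x:[100/3,42] y:[110/3,133/3] z:[39,107/2] -> hit [39,42], descend [3, 11]
      N3 x:[100/3,125/3] y:[37,43] z:[93/2,107/2] -> miss, prune
      N11 x:[35,42] y:[110/3,133/3] z:[39,47] -> hit [39,42] leaf, test {P4@t=121/3, P14(miss), P15(miss)}
  N8 x:[124/3,142/3] y:[107/3,140/3] z:[35,109/2] -> hit [124/3,140/3], descend [7, 9]
    N7 x:[127/3,45] y:[36,133/3] z:[35,91/2] -> hit [127/3,133/3], descend [12, 14]
      N12 x:[130/3,45] y:[125/3,133/3] z:[35,91/2] -> hit [130/3,133/3] leaf, test {P8@t=44, P10(miss)}
      N14 x:[127/3,44] y:[36,39] z:[37,45] -> miss, prune
    N9 x:[124/3,142/3] y:[107/3,140/3] z:[45,109/2] -> hit [45,140/3], descend [2, 13]
      N2 x:[124/3,142/3] y:[107/3,41] z:[45,50] -> miss, prune
      N13 x:[42,130/3] y:[131/3,140/3] z:[50,109/2] -> miss, prune

13 AABB tests over nodes [0, 6, 1, 10, 3, 11, 8, 7, 12, 14, 9, 2, 13]; 2 leaves entered; closest P4.

== RESULT ==
13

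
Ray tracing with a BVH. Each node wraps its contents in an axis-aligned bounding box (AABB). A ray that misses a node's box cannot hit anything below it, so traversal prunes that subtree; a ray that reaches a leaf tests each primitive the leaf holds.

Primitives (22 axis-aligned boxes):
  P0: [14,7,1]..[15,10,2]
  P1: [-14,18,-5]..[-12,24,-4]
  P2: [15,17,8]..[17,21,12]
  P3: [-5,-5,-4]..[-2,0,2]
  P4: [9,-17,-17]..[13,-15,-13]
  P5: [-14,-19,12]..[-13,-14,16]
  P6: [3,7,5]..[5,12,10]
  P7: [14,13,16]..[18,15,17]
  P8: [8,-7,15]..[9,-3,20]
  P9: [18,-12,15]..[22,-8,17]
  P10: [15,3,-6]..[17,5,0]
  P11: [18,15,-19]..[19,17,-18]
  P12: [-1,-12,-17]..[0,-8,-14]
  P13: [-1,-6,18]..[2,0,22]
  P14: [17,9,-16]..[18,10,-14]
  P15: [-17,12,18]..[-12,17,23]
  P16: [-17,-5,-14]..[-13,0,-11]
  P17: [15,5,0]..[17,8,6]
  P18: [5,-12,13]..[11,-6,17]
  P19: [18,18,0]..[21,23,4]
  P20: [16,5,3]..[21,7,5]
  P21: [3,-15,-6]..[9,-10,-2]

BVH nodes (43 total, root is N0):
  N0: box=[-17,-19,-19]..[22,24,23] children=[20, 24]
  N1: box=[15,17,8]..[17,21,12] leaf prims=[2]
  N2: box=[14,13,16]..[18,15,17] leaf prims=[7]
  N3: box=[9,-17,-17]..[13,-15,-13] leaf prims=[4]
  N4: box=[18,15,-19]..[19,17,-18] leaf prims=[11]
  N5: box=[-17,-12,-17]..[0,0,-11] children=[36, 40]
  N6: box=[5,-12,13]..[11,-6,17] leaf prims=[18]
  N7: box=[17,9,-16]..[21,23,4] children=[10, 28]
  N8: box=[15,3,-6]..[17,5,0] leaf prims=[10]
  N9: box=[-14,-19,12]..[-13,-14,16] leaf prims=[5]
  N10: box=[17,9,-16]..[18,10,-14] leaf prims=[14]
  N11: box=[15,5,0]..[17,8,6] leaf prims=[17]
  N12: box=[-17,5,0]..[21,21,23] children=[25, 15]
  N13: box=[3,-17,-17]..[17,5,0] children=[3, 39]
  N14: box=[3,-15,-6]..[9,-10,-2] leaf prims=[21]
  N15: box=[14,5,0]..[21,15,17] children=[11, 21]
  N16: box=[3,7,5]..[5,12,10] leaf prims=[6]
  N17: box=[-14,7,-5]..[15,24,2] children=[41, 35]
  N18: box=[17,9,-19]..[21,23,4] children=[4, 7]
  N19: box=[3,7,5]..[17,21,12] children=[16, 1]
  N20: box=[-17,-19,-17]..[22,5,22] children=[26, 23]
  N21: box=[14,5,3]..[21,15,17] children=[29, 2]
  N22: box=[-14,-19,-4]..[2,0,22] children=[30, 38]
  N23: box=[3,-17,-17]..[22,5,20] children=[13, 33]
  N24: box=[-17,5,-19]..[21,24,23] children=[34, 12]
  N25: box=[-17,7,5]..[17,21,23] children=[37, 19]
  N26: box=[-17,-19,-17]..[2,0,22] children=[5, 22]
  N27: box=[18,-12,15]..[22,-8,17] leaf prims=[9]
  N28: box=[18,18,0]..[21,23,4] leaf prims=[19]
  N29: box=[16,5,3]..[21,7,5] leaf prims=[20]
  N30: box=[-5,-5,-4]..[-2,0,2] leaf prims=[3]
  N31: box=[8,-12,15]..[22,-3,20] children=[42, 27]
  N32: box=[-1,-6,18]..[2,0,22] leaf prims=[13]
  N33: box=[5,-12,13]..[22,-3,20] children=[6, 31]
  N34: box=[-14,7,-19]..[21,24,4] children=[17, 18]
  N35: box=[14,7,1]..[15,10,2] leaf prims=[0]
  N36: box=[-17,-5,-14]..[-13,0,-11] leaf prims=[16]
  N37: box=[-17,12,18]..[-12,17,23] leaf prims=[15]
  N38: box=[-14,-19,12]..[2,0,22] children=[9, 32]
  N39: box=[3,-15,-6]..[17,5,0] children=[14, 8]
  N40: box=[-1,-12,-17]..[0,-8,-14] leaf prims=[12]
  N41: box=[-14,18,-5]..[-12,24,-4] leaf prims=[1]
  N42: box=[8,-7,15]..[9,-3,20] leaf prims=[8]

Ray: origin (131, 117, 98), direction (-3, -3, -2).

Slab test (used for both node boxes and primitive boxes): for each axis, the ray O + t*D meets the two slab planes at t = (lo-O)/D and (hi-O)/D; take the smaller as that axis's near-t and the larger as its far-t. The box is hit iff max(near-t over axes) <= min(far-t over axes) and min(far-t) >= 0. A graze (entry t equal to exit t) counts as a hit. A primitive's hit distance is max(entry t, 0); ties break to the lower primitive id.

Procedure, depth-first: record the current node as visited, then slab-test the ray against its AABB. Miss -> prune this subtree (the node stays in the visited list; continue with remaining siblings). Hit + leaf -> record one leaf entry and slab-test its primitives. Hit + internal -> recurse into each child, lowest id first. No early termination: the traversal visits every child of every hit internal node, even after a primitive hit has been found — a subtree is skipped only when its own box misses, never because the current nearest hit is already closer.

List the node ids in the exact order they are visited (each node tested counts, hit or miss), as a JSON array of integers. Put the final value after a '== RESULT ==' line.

Traverse from the root:
N0 x:[109/3,148/3] y:[31,136/3] z:[75/2,117/2] -> hit [75/2,136/3], descend [20, 24]
  N20 x:[109/3,148/3] y:[112/3,136/3] z:[38,115/2] -> hit [38,136/3], descend [23, 26]
    N23 x:[109/3,128/3] y:[112/3,134/3] z:[39,115/2] -> hit [39,128/3], descend [13, 33]
      N13 x:[38,128/3] y:[112/3,134/3] z:[49,115/2] -> miss, prune
      N33 x:[109/3,42] y:[40,43] z:[39,85/2] -> hit [40,42], descend [6, 31]
        N6 x:[40,42] y:[41,43] z:[81/2,85/2] -> hit [41,42] leaf, test {P18@t=41}
        N31 x:[109/3,41] y:[40,43] z:[39,83/2] -> hit [40,41], descend [27, 42]
          N27 x:[109/3,113/3] y:[125/3,43] z:[81/2,83/2] -> miss, prune
          N42 x:[122/3,41] y:[40,124/3] z:[39,83/2] -> hit [122/3,41] leaf, test {P8@t=122/3}
    N26 x:[43,148/3] y:[39,136/3] z:[38,115/2] -> hit [43,136/3], descend [5, 22]
      N5 x:[131/3,148/3] y:[39,43] z:[109/2,115/2] -> miss, prune
      N22 x:[43,145/3] y:[39,136/3] z:[38,51] -> hit [43,136/3], descend [30, 38]
        N30 x:[133/3,136/3] y:[39,122/3] z:[48,51] -> miss, prune
        N38 x:[43,145/3] y:[39,136/3] z:[38,43] -> hit [43,43], descend [9, 32]
          N9 x:[48,145/3] y:[131/3,136/3] z:[41,43] -> miss, prune
          N32 x:[43,44] y:[39,41] z:[38,40] -> miss, prune
  N24 x:[110/3,148/3] y:[31,112/3] z:[75/2,117/2] -> miss, prune

Visited [0, 20, 23, 13, 33, 6, 31, 27, 42, 26, 5, 22, 30, 38, 9, 32, 24]. Tests: 17 box, 2 leaf. Nearest: P8.

== RESULT ==
[0, 20, 23, 13, 33, 6, 31, 27, 42, 26, 5, 22, 30, 38, 9, 32, 24]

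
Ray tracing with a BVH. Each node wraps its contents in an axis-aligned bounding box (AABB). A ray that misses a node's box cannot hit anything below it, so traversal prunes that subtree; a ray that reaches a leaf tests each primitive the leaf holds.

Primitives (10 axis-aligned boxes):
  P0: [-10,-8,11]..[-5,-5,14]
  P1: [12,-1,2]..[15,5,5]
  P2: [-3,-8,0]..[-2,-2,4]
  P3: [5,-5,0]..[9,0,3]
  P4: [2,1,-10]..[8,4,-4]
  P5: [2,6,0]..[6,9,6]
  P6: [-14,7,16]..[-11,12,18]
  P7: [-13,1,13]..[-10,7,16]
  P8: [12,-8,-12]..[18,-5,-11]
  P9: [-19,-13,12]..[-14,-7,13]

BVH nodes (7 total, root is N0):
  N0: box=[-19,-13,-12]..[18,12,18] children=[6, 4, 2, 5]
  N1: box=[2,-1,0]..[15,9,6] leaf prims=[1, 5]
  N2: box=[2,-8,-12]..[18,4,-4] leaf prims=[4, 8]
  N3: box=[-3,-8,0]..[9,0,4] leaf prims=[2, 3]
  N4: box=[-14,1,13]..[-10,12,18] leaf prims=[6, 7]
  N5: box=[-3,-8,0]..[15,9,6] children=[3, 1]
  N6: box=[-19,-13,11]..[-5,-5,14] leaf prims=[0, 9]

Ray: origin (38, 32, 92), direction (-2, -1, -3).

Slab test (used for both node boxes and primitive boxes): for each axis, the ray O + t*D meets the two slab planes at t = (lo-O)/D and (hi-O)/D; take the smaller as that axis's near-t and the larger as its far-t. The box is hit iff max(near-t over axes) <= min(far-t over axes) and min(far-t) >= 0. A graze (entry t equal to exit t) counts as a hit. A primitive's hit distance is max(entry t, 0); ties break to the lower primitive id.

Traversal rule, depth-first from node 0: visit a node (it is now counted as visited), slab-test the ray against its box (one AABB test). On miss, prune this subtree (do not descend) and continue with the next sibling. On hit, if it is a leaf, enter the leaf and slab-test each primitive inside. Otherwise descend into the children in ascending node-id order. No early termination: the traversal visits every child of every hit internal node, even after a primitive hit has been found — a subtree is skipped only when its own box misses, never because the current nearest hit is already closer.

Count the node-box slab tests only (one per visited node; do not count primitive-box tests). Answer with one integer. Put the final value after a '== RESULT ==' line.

Trace the traversal:
N0 x:[10,57/2] y:[20,45] z:[74/3,104/3] -> hit [74/3,57/2], descend [2, 4, 5, 6]
  N2 x:[10,18] y:[28,40] z:[32,104/3] -> miss, prune
  N4 x:[24,26] y:[20,31] z:[74/3,79/3] -> hit [74/3,26] leaf, test {P6@t=74/3, P7@t=76/3}
  N5 x:[23/2,41/2] y:[23,40] z:[86/3,92/3] -> miss, prune
  N6 x:[43/2,57/2] y:[37,45] z:[26,27] -> miss, prune

Visited [0, 2, 4, 5, 6]. Tests: 5 box, 1 leaf. Nearest: P6.

== RESULT ==
5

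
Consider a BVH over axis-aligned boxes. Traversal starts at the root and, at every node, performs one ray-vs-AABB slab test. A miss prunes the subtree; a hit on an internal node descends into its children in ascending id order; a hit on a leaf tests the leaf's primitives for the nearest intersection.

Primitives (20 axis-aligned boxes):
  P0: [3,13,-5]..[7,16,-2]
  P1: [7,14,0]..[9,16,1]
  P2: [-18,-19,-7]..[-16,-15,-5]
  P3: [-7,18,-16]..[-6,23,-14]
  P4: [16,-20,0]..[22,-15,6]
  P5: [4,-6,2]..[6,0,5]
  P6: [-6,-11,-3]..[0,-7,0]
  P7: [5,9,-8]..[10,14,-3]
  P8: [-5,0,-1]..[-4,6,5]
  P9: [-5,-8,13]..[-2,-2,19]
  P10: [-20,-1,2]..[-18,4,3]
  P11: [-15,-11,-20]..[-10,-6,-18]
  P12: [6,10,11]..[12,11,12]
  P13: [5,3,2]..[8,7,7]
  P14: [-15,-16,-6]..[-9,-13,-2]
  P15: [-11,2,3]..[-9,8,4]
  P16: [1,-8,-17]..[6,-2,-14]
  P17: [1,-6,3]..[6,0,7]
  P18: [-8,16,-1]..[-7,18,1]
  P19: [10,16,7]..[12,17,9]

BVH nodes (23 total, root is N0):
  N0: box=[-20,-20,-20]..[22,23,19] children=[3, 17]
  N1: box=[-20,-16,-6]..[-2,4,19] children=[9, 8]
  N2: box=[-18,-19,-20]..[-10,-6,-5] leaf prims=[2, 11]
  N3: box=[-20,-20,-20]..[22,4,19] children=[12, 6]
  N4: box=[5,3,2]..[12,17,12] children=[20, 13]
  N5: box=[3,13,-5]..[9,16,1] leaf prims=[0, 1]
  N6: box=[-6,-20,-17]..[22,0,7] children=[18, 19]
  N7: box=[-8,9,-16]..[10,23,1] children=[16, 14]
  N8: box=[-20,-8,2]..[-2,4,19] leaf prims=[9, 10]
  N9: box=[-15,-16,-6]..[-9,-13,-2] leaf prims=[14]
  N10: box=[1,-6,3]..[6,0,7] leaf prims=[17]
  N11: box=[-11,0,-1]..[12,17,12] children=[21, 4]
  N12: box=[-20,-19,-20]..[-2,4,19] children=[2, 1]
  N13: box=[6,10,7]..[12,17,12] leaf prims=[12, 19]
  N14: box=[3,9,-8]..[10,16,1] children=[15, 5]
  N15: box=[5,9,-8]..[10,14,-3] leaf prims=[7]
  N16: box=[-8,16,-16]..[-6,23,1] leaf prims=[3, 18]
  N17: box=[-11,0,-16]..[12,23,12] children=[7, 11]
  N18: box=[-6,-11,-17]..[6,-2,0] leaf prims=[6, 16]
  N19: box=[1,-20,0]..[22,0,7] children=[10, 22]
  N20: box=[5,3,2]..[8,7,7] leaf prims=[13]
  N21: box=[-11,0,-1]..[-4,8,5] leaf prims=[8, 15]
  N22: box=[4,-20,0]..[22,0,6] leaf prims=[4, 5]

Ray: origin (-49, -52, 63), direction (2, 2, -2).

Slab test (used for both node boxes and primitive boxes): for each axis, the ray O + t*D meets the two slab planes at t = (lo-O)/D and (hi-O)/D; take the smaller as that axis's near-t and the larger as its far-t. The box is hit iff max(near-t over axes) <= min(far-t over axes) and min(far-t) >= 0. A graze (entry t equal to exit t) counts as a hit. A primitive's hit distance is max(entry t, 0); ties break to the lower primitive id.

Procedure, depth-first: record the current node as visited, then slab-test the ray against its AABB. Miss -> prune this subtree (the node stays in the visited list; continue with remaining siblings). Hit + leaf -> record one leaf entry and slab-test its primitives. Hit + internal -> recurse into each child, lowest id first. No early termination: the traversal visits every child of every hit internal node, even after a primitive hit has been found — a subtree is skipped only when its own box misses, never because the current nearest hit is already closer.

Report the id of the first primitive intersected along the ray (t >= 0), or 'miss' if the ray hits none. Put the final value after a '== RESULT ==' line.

Trace the traversal:
N0 x:[29/2,71/2] y:[16,75/2] z:[22,83/2] -> hit [22,71/2], descend [3, 17]
  N3 x:[29/2,71/2] y:[16,28] z:[22,83/2] -> hit [22,28], descend [6, 12]
    N6 x:[43/2,71/2] y:[16,26] z:[28,40] -> miss, prune
    N12 x:[29/2,47/2] y:[33/2,28] z:[22,83/2] -> hit [22,47/2], descend [1, 2]
      N1 x:[29/2,47/2] y:[18,28] z:[22,69/2] -> hit [22,47/2], descend [8, 9]
        N8 x:[29/2,47/2] y:[22,28] z:[22,61/2] -> hit [22,47/2] leaf, test {P9@t=22, P10(miss)}
        N9 x:[17,20] y:[18,39/2] z:[65/2,69/2] -> miss, prune
      N2 x:[31/2,39/2] y:[33/2,23] z:[34,83/2] -> miss, prune
  N17 x:[19,61/2] y:[26,75/2] z:[51/2,79/2] -> hit [26,61/2], descend [7, 11]
    N7 x:[41/2,59/2] y:[61/2,75/2] z:[31,79/2] -> miss, prune
    N11 x:[19,61/2] y:[26,69/2] z:[51/2,32] -> hit [26,61/2], descend [4, 21]
      N4 x:[27,61/2] y:[55/2,69/2] z:[51/2,61/2] -> hit [55/2,61/2], descend [13, 20]
        N13 x:[55/2,61/2] y:[31,69/2] z:[51/2,28] -> miss, prune
        N20 x:[27,57/2] y:[55/2,59/2] z:[28,61/2] -> hit [28,57/2] leaf, test {P13@t=28}
      N21 x:[19,45/2] y:[26,30] z:[29,32] -> miss, prune

Visited [0, 3, 6, 12, 1, 8, 9, 2, 17, 7, 11, 4, 13, 20, 21]. Tests: 15 box, 2 leaf. Nearest: P9.

== RESULT ==
9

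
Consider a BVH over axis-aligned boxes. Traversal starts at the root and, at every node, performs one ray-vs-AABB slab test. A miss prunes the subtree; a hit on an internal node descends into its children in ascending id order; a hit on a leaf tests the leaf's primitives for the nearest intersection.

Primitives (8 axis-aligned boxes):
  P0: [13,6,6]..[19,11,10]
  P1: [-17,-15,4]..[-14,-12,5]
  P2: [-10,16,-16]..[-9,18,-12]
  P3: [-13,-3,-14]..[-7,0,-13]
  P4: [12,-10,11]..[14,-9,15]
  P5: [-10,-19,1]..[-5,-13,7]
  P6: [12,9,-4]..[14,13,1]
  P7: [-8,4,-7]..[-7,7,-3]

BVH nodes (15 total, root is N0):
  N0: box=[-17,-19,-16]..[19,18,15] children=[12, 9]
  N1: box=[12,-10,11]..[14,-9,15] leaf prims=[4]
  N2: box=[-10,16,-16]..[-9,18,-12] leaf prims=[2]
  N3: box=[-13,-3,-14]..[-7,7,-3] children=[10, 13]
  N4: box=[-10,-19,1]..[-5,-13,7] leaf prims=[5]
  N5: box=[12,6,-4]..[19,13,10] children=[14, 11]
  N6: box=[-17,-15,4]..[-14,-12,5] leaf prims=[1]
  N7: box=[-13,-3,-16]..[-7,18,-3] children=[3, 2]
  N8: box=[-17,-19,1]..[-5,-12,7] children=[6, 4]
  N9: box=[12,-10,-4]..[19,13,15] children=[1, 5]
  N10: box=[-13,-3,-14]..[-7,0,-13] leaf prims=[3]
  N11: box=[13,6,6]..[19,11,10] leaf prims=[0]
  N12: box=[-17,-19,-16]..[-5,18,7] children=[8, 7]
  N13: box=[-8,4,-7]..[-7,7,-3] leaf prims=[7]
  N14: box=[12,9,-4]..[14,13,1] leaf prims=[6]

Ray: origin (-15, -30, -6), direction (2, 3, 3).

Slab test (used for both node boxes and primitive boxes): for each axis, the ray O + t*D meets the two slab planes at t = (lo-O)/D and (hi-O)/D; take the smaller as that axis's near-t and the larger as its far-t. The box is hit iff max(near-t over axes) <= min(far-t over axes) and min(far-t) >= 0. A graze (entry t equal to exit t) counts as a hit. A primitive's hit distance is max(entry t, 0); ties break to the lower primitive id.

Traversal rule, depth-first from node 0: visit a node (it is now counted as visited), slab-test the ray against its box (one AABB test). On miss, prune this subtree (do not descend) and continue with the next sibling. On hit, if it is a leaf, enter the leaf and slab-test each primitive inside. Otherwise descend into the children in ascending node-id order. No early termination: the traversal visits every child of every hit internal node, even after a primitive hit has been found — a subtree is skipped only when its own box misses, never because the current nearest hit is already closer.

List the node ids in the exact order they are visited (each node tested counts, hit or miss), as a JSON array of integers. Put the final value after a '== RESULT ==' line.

Trace the traversal:
N0 x:[-1,17] y:[11/3,16] z:[-10/3,7] -> hit [11/3,7], descend [9, 12]
  N9 x:[27/2,17] y:[20/3,43/3] z:[2/3,7] -> miss, prune
  N12 x:[-1,5] y:[11/3,16] z:[-10/3,13/3] -> hit [11/3,13/3], descend [7, 8]
    N7 x:[1,4] y:[9,16] z:[-10/3,1] -> miss, prune
    N8 x:[-1,5] y:[11/3,6] z:[7/3,13/3] -> hit [11/3,13/3], descend [4, 6]
      N4 x:[5/2,5] y:[11/3,17/3] z:[7/3,13/3] -> hit [11/3,13/3] leaf, test {P5@t=11/3}
      N6 x:[-1,1/2] y:[5,6] z:[10/3,11/3] -> miss, prune

order=[0, 9, 12, 7, 8, 4, 6]  |boxes|=7  |leaves|=1  hit=P5

== RESULT ==
[0, 9, 12, 7, 8, 4, 6]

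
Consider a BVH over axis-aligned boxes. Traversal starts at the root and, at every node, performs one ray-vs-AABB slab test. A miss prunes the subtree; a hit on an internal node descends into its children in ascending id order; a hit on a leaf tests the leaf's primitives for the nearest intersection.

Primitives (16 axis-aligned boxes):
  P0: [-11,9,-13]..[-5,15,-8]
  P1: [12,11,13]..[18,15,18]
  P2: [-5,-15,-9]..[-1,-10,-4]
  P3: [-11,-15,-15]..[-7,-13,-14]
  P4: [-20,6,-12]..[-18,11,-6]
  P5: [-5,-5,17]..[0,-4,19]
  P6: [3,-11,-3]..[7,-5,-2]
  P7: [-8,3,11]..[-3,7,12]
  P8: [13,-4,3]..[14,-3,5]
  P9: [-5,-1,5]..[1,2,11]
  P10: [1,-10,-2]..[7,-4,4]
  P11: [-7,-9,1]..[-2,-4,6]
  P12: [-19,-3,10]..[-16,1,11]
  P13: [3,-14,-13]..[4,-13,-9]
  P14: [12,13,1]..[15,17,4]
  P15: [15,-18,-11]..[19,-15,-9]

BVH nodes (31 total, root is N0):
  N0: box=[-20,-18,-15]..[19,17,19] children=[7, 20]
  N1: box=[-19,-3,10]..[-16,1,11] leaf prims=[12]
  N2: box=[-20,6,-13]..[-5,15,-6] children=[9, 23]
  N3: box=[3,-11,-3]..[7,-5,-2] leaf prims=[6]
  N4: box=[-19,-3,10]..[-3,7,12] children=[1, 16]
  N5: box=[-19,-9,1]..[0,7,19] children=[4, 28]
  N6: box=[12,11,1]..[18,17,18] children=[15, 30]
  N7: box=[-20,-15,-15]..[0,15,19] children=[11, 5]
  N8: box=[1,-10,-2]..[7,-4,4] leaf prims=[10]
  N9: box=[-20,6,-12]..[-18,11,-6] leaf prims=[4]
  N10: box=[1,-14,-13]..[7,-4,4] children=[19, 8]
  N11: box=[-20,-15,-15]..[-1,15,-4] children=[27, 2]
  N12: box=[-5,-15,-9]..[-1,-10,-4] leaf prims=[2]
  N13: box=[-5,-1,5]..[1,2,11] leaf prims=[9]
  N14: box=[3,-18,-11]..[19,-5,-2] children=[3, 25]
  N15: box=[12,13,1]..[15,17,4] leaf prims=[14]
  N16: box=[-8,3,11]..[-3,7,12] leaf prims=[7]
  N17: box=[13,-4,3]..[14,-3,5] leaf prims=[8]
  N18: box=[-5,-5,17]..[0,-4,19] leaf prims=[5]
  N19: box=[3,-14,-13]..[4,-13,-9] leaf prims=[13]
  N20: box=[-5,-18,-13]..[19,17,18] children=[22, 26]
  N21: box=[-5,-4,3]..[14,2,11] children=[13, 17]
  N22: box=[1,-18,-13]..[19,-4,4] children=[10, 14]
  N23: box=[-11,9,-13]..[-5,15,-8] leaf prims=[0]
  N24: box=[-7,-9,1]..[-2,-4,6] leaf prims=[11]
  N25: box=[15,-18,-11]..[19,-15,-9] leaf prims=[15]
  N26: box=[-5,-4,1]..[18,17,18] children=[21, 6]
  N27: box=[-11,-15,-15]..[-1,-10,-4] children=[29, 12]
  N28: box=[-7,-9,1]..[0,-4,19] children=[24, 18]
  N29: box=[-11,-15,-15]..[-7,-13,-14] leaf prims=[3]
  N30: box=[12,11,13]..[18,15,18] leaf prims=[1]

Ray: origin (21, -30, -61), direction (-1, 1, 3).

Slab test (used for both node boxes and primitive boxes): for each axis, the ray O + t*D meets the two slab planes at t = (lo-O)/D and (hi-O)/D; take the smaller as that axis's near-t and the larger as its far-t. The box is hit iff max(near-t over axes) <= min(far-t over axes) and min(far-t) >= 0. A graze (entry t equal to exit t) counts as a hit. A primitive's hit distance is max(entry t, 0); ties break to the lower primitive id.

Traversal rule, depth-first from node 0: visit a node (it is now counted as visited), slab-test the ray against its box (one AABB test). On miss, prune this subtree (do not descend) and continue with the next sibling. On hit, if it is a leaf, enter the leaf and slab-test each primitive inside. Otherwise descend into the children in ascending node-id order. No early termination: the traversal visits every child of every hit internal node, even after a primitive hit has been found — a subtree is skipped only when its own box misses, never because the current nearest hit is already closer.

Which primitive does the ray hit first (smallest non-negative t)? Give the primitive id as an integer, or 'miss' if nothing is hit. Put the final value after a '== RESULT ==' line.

Trace the traversal:
N0 x:[2,41] y:[12,47] z:[46/3,80/3] -> hit [46/3,80/3], descend [7, 20]
  N7 x:[21,41] y:[15,45] z:[46/3,80/3] -> hit [21,80/3], descend [5, 11]
    N5 x:[21,40] y:[21,37] z:[62/3,80/3] -> hit [21,80/3], descend [4, 28]
      N4 x:[24,40] y:[27,37] z:[71/3,73/3] -> miss, prune
      N28 x:[21,28] y:[21,26] z:[62/3,80/3] -> hit [21,26], descend [18, 24]
        N18 x:[21,26] y:[25,26] z:[26,80/3] -> hit [26,26] leaf, test {P5@t=26}
        N24 x:[23,28] y:[21,26] z:[62/3,67/3] -> miss, prune
    N11 x:[22,41] y:[15,45] z:[46/3,19] -> miss, prune
  N20 x:[2,26] y:[12,47] z:[16,79/3] -> hit [16,26], descend [22, 26]
    N22 x:[2,20] y:[12,26] z:[16,65/3] -> hit [16,20], descend [10, 14]
      N10 x:[14,20] y:[16,26] z:[16,65/3] -> hit [16,20], descend [8, 19]
        N8 x:[14,20] y:[20,26] z:[59/3,65/3] -> hit [20,20] leaf, test {P10@t=20}
        N19 x:[17,18] y:[16,17] z:[16,52/3] -> hit [17,17] leaf, test {P13@t=17}
      N14 x:[2,18] y:[12,25] z:[50/3,59/3] -> hit [50/3,18], descend [3, 25]
        N3 x:[14,18] y:[19,25] z:[58/3,59/3] -> miss, prune
        N25 x:[2,6] y:[12,15] z:[50/3,52/3] -> miss, prune
    N26 x:[3,26] y:[26,47] z:[62/3,79/3] -> hit [26,26], descend [6, 21]
      N6 x:[3,9] y:[41,47] z:[62/3,79/3] -> miss, prune
      N21 x:[7,26] y:[26,32] z:[64/3,24] -> miss, prune

order=[0, 7, 5, 4, 28, 18, 24, 11, 20, 22, 10, 8, 19, 14, 3, 25, 26, 6, 21]  |boxes|=19  |leaves|=3  hit=P13

== RESULT ==
13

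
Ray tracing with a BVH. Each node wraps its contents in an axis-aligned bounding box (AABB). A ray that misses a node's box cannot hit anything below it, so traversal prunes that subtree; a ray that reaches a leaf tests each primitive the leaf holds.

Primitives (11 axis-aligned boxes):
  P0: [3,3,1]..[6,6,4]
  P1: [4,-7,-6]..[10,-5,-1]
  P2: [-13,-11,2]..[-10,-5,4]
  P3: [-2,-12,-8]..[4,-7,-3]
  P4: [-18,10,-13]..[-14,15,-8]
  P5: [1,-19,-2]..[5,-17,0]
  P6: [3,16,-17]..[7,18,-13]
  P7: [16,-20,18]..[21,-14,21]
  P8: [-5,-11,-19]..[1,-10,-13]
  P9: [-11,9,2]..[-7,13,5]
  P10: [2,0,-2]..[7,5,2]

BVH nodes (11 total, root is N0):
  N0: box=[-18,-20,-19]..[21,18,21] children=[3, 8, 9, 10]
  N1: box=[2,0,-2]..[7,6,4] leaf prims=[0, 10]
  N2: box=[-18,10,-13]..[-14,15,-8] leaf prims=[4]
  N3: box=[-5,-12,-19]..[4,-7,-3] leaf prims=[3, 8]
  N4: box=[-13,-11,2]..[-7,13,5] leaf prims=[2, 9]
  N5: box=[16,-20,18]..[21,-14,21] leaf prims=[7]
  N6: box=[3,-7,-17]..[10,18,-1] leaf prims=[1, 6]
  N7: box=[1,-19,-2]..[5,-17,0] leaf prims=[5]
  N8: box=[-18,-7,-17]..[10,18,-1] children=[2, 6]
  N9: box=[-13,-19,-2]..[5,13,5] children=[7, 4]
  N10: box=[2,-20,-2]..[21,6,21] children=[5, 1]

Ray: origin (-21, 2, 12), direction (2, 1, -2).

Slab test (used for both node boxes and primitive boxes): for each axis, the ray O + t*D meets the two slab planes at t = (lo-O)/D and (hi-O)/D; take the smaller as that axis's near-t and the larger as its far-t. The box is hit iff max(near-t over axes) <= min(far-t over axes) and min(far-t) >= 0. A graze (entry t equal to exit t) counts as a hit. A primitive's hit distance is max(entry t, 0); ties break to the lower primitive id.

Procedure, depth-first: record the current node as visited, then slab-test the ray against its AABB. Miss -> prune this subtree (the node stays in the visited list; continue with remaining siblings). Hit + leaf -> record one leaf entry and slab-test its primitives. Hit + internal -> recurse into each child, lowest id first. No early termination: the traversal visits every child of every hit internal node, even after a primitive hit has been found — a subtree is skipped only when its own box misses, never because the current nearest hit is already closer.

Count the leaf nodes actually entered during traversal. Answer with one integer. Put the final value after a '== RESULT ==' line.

Traverse from the root:
N0 x:[3/2,21] y:[-22,16] z:[-9/2,31/2] -> hit [3/2,31/2], descend [3, 8, 9, 10]
  N3 x:[8,25/2] y:[-14,-9] z:[15/2,31/2] -> miss, prune
  N8 x:[3/2,31/2] y:[-9,16] z:[13/2,29/2] -> hit [13/2,29/2], descend [2, 6]
    N2 x:[3/2,7/2] y:[8,13] z:[10,25/2] -> miss, prune
    N6 x:[12,31/2] y:[-9,16] z:[13/2,29/2] -> hit [12,29/2] leaf, test {P1(miss), P6@t=14}
  N9 x:[4,13] y:[-21,11] z:[7/2,7] -> hit [4,7], descend [4, 7]
    N4 x:[4,7] y:[-13,11] z:[7/2,5] -> hit [4,5] leaf, test {P2(miss), P9(miss)}
    N7 x:[11,13] y:[-21,-19] z:[6,7] -> miss, prune
  N10 x:[23/2,21] y:[-22,4] z:[-9/2,7] -> miss, prune

9 AABB tests over nodes [0, 3, 8, 2, 6, 9, 4, 7, 10]; 2 leaves entered; closest P6.

== RESULT ==
2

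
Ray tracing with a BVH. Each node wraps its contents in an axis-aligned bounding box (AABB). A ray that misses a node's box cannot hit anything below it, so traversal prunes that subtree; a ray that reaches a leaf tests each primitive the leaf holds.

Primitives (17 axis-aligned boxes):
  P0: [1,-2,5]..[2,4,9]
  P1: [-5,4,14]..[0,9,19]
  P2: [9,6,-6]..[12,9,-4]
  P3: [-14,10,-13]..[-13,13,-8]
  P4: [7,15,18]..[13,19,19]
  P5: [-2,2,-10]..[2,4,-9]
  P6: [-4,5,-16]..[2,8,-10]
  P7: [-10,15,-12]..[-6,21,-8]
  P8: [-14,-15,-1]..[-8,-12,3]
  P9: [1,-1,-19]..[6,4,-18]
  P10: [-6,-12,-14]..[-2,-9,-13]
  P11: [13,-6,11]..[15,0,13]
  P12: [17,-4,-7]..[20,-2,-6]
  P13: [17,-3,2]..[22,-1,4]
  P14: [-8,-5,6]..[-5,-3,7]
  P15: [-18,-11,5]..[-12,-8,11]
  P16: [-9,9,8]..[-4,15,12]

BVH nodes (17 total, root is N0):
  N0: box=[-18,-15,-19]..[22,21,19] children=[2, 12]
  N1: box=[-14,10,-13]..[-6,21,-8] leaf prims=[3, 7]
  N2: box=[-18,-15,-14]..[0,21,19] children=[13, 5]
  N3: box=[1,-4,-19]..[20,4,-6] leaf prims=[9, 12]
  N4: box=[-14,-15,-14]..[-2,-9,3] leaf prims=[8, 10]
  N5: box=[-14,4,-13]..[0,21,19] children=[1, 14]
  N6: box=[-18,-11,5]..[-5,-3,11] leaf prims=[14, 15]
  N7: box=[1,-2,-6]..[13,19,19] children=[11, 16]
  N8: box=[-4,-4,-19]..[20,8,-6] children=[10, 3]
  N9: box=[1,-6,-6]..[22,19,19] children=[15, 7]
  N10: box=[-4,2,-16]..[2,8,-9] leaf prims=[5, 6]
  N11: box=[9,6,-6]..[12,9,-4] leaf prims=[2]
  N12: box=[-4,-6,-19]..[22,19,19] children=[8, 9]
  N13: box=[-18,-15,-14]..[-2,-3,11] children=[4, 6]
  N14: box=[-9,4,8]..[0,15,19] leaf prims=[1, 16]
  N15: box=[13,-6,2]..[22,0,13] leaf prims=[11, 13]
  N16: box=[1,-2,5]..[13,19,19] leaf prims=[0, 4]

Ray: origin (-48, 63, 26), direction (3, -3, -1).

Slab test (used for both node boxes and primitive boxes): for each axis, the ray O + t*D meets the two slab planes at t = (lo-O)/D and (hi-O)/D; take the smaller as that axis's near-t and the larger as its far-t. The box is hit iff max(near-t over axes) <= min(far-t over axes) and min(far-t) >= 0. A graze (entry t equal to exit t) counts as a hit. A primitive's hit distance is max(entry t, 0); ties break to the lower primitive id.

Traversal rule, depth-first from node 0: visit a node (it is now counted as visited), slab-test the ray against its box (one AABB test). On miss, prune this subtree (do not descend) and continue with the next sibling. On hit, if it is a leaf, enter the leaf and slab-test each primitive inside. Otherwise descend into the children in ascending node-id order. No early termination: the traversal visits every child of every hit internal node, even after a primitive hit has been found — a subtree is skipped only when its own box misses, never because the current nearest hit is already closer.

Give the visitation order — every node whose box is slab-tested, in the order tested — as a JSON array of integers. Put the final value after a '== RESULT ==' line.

Trace the traversal:
N0 x:[10,70/3] y:[14,26] z:[7,45] -> hit [14,70/3], descend [2, 12]
  N2 x:[10,16] y:[14,26] z:[7,40] -> hit [14,16], descend [5, 13]
    N5 x:[34/3,16] y:[14,59/3] z:[7,39] -> hit [14,16], descend [1, 14]
      N1 x:[34/3,14] y:[14,53/3] z:[34,39] -> miss, prune
      N14 x:[13,16] y:[16,59/3] z:[7,18] -> hit [16,16] leaf, test {P1(miss), P16(miss)}
    N13 x:[10,46/3] y:[22,26] z:[15,40] -> miss, prune
  N12 x:[44/3,70/3] y:[44/3,23] z:[7,45] -> hit [44/3,23], descend [8, 9]
    N8 x:[44/3,68/3] y:[55/3,67/3] z:[32,45] -> miss, prune
    N9 x:[49/3,70/3] y:[44/3,23] z:[7,32] -> hit [49/3,23], descend [7, 15]
      N7 x:[49/3,61/3] y:[44/3,65/3] z:[7,32] -> hit [49/3,61/3], descend [11, 16]
        N11 x:[19,20] y:[18,19] z:[30,32] -> miss, prune
        N16 x:[49/3,61/3] y:[44/3,65/3] z:[7,21] -> hit [49/3,61/3] leaf, test {P0(miss), P4(miss)}
      N15 x:[61/3,70/3] y:[21,23] z:[13,24] -> hit [21,23] leaf, test {P11(miss), P13@t=22}

13 AABB tests over nodes [0, 2, 5, 1, 14, 13, 12, 8, 9, 7, 11, 16, 15]; 3 leaves entered; closest P13.

== RESULT ==
[0, 2, 5, 1, 14, 13, 12, 8, 9, 7, 11, 16, 15]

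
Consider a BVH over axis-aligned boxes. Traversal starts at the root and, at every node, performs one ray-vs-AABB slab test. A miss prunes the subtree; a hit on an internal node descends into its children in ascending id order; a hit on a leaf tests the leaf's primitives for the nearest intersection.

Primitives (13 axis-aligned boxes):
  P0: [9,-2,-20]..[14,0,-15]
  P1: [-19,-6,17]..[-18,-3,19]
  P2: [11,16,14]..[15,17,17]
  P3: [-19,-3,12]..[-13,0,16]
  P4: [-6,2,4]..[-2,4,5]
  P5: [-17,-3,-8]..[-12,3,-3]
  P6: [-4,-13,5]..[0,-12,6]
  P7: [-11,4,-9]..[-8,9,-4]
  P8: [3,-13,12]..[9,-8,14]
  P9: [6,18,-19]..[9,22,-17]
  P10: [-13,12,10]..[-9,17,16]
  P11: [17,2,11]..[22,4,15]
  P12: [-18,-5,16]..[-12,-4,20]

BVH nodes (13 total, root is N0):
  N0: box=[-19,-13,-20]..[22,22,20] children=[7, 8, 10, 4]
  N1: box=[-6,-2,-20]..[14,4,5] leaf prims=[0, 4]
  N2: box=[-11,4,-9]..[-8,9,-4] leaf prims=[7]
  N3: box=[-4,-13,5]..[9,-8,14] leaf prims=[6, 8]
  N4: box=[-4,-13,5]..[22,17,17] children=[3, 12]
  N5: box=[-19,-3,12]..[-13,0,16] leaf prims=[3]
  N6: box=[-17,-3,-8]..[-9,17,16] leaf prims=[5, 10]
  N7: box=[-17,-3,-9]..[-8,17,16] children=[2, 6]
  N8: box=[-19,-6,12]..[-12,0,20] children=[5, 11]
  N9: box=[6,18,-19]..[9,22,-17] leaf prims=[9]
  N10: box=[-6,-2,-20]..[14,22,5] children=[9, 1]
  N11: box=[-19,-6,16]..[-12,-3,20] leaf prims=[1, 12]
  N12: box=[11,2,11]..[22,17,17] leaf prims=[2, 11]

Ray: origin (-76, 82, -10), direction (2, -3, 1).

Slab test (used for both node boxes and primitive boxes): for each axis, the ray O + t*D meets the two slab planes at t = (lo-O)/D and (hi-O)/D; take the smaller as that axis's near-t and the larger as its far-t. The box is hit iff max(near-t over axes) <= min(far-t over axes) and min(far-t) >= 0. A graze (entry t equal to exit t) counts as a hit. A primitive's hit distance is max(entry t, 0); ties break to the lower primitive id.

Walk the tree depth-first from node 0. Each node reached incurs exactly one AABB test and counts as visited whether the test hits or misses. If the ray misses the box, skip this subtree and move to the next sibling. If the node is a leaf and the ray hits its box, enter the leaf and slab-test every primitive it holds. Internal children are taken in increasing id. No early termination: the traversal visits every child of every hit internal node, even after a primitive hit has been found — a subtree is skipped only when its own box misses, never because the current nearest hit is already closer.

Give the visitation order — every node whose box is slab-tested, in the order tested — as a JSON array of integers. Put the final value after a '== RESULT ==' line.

Traverse from the root:
N0 x:[57/2,49] y:[20,95/3] z:[-10,30] -> hit [57/2,30], descend [4, 7, 8, 10]
  N4 x:[36,49] y:[65/3,95/3] z:[15,27] -> miss, prune
  N7 x:[59/2,34] y:[65/3,85/3] z:[1,26] -> miss, prune
  N8 x:[57/2,32] y:[82/3,88/3] z:[22,30] -> hit [57/2,88/3], descend [5, 11]
    N5 x:[57/2,63/2] y:[82/3,85/3] z:[22,26] -> miss, prune
    N11 x:[57/2,32] y:[85/3,88/3] z:[26,30] -> hit [57/2,88/3] leaf, test {P1@t=57/2, P12@t=29}
  N10 x:[35,45] y:[20,28] z:[-10,15] -> miss, prune

Summary -> nodes [0, 4, 7, 8, 5, 11, 10]; box-tests=7; leaf-entries=1; first=P1

== RESULT ==
[0, 4, 7, 8, 5, 11, 10]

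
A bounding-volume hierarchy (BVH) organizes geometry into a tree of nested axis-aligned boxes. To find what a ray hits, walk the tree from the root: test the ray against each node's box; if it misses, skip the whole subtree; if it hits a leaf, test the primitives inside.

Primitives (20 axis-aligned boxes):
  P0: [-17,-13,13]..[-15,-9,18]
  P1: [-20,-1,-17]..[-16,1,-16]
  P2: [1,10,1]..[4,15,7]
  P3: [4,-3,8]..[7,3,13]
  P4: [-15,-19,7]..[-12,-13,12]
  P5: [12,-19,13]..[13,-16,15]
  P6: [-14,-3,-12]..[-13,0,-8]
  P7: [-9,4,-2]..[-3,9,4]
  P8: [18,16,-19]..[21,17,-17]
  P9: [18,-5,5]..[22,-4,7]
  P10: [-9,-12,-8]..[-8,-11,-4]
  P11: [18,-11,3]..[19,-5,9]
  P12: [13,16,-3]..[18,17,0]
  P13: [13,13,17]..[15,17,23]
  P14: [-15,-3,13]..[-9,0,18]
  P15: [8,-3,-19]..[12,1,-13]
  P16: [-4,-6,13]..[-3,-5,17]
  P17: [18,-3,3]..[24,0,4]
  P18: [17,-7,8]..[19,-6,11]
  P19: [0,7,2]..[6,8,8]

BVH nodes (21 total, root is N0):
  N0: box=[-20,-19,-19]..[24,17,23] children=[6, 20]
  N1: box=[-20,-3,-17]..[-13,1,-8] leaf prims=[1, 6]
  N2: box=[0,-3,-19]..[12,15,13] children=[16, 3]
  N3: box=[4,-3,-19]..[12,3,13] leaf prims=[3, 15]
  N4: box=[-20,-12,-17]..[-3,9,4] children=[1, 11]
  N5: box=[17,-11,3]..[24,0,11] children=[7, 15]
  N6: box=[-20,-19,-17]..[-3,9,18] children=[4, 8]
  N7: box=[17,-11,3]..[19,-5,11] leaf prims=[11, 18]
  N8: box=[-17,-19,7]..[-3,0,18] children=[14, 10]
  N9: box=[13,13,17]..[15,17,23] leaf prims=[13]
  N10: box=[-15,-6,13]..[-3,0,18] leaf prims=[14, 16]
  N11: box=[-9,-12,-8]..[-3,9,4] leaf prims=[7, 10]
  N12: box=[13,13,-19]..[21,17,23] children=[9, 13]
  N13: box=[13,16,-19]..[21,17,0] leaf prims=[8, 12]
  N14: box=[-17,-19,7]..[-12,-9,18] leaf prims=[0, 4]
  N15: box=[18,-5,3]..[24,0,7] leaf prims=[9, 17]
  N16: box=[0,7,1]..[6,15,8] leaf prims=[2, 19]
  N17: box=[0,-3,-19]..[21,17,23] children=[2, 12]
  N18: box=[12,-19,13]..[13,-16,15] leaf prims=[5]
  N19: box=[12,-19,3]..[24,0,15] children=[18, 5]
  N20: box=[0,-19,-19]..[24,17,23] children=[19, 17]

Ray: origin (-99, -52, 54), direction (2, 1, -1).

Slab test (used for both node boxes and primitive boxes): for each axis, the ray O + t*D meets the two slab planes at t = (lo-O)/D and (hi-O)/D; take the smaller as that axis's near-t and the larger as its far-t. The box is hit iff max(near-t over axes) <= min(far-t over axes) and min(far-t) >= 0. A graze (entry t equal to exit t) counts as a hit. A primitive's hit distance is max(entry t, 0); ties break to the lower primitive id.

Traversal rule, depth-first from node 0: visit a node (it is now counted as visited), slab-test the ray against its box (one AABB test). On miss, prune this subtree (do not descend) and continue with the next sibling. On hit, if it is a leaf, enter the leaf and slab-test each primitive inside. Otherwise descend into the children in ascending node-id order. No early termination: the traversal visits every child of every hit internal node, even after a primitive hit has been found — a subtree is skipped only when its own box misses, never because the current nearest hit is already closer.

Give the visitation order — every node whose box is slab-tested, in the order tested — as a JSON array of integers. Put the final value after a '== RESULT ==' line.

Trace the traversal:
N0 x:[79/2,123/2] y:[33,69] z:[31,73] -> hit [79/2,123/2], descend [6, 20]
  N6 x:[79/2,48] y:[33,61] z:[36,71] -> hit [79/2,48], descend [4, 8]
    N4 x:[79/2,48] y:[40,61] z:[50,71] -> miss, prune
    N8 x:[41,48] y:[33,52] z:[36,47] -> hit [41,47], descend [10, 14]
      N10 x:[42,48] y:[46,52] z:[36,41] -> miss, prune
      N14 x:[41,87/2] y:[33,43] z:[36,47] -> hit [41,43] leaf, test {P0@t=41, P4(miss)}
  N20 x:[99/2,123/2] y:[33,69] z:[31,73] -> hit [99/2,123/2], descend [17, 19]
    N17 x:[99/2,60] y:[49,69] z:[31,73] -> hit [99/2,60], descend [2, 12]
      N2 x:[99/2,111/2] y:[49,67] z:[41,73] -> hit [99/2,111/2], descend [3, 16]
        N3 x:[103/2,111/2] y:[49,55] z:[41,73] -> hit [103/2,55] leaf, test {P3(miss), P15(miss)}
        N16 x:[99/2,105/2] y:[59,67] z:[46,53] -> miss, prune
      N12 x:[56,60] y:[65,69] z:[31,73] -> miss, prune
    N19 x:[111/2,123/2] y:[33,52] z:[39,51] -> miss, prune

order=[0, 6, 4, 8, 10, 14, 20, 17, 2, 3, 16, 12, 19]  |boxes|=13  |leaves|=2  hit=P0

== RESULT ==
[0, 6, 4, 8, 10, 14, 20, 17, 2, 3, 16, 12, 19]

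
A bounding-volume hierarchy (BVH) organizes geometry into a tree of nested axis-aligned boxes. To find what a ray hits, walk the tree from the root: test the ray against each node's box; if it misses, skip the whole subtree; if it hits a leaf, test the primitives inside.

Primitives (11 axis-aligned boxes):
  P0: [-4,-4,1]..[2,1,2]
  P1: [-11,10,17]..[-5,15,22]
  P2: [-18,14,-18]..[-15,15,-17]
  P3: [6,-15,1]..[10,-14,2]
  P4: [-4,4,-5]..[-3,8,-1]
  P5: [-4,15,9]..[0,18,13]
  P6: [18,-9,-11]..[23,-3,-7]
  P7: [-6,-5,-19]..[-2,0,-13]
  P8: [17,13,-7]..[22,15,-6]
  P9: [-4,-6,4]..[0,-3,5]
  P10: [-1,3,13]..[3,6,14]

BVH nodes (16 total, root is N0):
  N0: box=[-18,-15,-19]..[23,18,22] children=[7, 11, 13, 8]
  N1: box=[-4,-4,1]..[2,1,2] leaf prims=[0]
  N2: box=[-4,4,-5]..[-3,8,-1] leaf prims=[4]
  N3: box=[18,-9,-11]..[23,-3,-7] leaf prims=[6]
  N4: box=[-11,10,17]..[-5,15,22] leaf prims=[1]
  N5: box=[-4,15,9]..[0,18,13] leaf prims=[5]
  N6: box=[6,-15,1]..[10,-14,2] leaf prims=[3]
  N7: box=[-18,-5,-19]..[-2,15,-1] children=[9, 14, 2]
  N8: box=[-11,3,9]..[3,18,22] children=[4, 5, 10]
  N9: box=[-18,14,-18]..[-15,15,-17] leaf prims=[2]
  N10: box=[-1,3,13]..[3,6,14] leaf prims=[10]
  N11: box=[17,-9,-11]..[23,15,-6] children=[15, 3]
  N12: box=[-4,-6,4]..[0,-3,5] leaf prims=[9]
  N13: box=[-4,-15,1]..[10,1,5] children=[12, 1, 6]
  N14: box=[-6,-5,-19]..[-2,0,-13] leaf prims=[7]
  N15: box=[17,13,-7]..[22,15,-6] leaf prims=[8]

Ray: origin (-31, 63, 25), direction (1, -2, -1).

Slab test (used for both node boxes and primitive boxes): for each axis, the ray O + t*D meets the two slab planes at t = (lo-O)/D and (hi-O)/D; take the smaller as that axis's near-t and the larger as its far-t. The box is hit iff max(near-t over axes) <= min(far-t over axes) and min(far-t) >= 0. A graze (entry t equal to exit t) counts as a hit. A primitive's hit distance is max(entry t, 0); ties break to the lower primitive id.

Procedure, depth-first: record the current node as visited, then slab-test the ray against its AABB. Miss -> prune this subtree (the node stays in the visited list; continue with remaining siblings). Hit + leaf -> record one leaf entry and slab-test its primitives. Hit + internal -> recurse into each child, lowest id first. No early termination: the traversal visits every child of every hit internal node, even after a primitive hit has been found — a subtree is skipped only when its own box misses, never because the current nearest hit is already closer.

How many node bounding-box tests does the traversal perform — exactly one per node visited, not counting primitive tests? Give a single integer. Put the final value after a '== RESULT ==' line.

Trace the traversal:
N0 x:[13,54] y:[45/2,39] z:[3,44] -> hit [45/2,39], descend [7, 8, 11, 13]
  N7 x:[13,29] y:[24,34] z:[26,44] -> hit [26,29], descend [2, 9, 14]
    N2 x:[27,28] y:[55/2,59/2] z:[26,30] -> hit [55/2,28] leaf, test {P4@t=55/2}
    N9 x:[13,16] y:[24,49/2] z:[42,43] -> miss, prune
    N14 x:[25,29] y:[63/2,34] z:[38,44] -> miss, prune
  N8 x:[20,34] y:[45/2,30] z:[3,16] -> miss, prune
  N11 x:[48,54] y:[24,36] z:[31,36] -> miss, prune
  N13 x:[27,41] y:[31,39] z:[20,24] -> miss, prune

Summary -> nodes [0, 7, 2, 9, 14, 8, 11, 13]; box-tests=8; leaf-entries=1; first=P4

== RESULT ==
8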